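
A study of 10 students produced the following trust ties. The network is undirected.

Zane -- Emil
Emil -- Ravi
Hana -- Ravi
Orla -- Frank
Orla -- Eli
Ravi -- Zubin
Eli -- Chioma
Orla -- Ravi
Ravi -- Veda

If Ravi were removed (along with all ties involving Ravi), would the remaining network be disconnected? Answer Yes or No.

Yes

Removing Ravi leaves {Emil and Zane} with no path to {Veda}, so the network splits into 5 components. Ravi is a cut vertex.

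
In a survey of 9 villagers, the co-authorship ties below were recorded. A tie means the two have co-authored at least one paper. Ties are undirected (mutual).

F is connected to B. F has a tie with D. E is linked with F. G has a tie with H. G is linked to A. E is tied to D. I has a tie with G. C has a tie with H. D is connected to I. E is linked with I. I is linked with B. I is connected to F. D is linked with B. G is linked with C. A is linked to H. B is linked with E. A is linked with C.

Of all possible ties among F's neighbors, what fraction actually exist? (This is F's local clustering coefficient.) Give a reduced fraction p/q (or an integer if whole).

1

F's neighbors: B, D, E, and I (k = 4).
Possible neighbor pairs: C(4,2) = 6. Edges among them: B–D, B–E, B–I, D–E, D–I, E–I → e = 6.
Clustering(F) = 6/6 = 1.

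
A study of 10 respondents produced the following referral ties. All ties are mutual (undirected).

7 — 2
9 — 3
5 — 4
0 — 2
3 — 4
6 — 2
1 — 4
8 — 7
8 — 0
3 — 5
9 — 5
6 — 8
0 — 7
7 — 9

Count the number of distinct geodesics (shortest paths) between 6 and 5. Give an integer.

The shortest distance is 4. The length-4 paths are: 6–2–7–9–5; 6–8–7–9–5.
That gives 2 distinct shortest paths.

2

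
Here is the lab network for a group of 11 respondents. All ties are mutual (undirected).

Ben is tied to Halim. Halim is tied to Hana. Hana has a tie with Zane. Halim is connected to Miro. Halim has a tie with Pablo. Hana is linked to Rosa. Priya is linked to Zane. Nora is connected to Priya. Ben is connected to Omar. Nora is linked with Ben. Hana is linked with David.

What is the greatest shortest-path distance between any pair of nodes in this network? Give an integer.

Eccentricity of each node (its greatest distance to any other): Ben:3, David:4, Halim:3, Hana:3, Miro:4, Nora:4, Omar:4, Pablo:4, Priya:4, Rosa:4, Zane:4.
The maximum eccentricity is 4, realized for instance by the pair David–Omar via David – Hana – Halim – Ben – Omar. So the diameter is 4.

4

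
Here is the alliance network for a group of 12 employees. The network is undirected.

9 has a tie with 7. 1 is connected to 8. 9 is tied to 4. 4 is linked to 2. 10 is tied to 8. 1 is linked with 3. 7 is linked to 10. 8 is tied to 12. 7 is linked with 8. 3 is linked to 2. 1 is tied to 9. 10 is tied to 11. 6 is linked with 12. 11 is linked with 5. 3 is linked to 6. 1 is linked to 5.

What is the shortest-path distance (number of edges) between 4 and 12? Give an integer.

One shortest route is 4 – 2 – 3 – 6 – 12, which uses 4 edges, and at distance 3 from 4 we only reach {5, 6, 8, 10}, which does not include 12. So d(4,12) = 4.

4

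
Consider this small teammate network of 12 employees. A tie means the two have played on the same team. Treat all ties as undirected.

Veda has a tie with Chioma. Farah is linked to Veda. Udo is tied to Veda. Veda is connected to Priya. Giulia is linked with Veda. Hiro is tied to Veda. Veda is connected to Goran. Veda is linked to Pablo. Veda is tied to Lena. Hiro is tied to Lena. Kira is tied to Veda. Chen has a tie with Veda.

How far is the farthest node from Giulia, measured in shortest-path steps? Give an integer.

Distances from Giulia: Chen:2, Chioma:2, Farah:2, Goran:2, Hiro:2, Kira:2, Lena:2, Pablo:2, Priya:2, Udo:2, Veda:1.
The largest is 2 (to Goran, Farah, Priya, Pablo, Chioma, Chen, Udo, Hiro, Kira, and Lena), so the eccentricity of Giulia is 2.

2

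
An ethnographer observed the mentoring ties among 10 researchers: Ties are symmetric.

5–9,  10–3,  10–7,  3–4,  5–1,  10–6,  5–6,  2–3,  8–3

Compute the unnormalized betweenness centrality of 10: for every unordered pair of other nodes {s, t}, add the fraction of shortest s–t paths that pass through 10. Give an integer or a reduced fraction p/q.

Pairs whose geodesics pass through 10 — 4–1: 1; 4–9: 1; 4–7: 1; 4–6: 1; 4–5: 1; 1–7: 1; 1–2: 1; 1–3: 1; 1–8: 1; 9–7: 1; 9–2: 1; 9–3: 1; 9–8: 1; 7–2: 1 … (+10 more pairs).
All other pairs contribute 0.
Summing the contributions gives betweenness(10) = 24.

24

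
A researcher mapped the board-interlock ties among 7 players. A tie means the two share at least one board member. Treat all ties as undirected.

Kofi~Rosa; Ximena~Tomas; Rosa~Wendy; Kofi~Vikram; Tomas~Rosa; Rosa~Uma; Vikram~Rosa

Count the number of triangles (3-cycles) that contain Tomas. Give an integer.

0

Tomas's neighbors are Rosa and Ximena, but none of them are tied to each other, so no triangle contains Tomas.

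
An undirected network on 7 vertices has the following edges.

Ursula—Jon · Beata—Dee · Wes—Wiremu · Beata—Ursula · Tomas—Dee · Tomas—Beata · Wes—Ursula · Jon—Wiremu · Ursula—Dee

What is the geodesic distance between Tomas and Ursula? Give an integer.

2

One shortest route is Tomas – Beata – Ursula, which uses 2 edges, and Tomas and Ursula are not directly tied, so nothing shorter exists. So d(Tomas,Ursula) = 2.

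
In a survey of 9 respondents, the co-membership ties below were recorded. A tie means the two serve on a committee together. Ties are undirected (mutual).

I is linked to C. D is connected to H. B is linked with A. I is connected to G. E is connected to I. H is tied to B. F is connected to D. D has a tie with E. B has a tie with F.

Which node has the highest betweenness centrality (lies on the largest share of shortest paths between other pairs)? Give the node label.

D

Unnormalized betweenness of each node: A:0, B:15/2, C:0, D:33/2, E:15, F:5, G:0, H:5, I:13.
D has the largest value, 33/2, making it the main broker — the node through which the most shortest paths run.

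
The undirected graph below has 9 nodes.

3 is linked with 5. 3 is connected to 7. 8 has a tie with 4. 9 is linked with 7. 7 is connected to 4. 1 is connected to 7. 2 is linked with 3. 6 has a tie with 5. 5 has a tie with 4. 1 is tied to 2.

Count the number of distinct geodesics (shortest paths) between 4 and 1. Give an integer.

1

The shortest distance is 2, and the only length-2 path is 4–7–1. So there is exactly 1 shortest path.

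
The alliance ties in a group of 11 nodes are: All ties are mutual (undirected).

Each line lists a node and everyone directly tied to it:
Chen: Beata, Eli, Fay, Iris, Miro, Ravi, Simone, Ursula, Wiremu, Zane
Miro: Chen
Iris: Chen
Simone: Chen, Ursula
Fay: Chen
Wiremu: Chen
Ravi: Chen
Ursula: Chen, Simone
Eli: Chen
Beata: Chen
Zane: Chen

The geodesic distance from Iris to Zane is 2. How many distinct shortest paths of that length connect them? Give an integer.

The shortest distance is 2, and the only length-2 path is Iris–Chen–Zane. So there is exactly 1 shortest path.

1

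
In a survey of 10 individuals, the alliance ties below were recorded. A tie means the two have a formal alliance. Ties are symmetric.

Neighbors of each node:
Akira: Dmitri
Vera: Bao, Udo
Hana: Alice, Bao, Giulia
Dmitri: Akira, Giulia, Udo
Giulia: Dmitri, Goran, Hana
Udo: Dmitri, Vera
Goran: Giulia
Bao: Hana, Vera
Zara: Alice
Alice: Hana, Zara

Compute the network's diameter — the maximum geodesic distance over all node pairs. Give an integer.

Eccentricity of each node (its greatest distance to any other): Akira:5, Alice:4, Bao:4, Dmitri:4, Giulia:3, Goran:4, Hana:3, Udo:5, Vera:4, Zara:5.
The maximum eccentricity is 5, realized for instance by the pair Akira–Zara via Akira – Dmitri – Giulia – Hana – Alice – Zara. So the diameter is 5.

5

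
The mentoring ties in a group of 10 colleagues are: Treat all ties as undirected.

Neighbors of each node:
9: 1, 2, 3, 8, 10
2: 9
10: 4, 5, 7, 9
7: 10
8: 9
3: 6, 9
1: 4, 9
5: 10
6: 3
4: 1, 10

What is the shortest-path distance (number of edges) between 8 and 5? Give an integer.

3

One shortest route is 8 – 9 – 10 – 5, which uses 3 edges, and at distance 2 from 8 we only reach {1, 2, 3, 10}, which does not include 5. So d(8,5) = 3.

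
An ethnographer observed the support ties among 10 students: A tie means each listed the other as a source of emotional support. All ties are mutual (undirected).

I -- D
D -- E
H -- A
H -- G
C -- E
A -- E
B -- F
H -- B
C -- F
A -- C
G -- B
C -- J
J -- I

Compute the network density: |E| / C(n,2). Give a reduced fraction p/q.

There are 13 edges and 10 nodes, so the maximum possible is C(10,2) = 45.
Density = 13/45.

13/45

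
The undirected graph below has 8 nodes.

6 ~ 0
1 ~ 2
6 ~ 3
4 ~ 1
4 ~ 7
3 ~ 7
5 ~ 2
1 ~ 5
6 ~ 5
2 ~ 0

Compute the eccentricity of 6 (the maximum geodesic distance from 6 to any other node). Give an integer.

3

Distances from 6: 0:1, 1:2, 2:2, 3:1, 4:3, 5:1, 7:2.
The largest is 3 (to 4), so the eccentricity of 6 is 3.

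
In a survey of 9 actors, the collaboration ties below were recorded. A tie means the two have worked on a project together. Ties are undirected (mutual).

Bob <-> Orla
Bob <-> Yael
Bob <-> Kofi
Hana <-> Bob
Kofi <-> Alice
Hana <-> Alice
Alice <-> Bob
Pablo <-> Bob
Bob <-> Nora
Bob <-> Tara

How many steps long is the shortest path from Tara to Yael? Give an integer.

One shortest route is Tara – Bob – Yael, which uses 2 edges, and Tara and Yael are not directly tied, so nothing shorter exists. So d(Tara,Yael) = 2.

2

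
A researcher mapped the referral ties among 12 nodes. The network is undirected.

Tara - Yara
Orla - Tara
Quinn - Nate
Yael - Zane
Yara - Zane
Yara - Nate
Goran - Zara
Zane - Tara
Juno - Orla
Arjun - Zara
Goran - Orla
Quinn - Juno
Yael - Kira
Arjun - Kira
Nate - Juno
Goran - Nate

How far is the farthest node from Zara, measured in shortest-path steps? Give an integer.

Distances from Zara: Arjun:1, Goran:1, Juno:3, Kira:2, Nate:2, Orla:2, Quinn:3, Tara:3, Yael:3, Yara:3, Zane:4.
The largest is 4 (to Zane), so the eccentricity of Zara is 4.

4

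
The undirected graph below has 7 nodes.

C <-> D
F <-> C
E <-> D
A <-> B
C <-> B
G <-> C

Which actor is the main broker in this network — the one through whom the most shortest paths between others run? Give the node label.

Unnormalized betweenness of each node: A:0, B:5, C:13, D:5, E:0, F:0, G:0.
C has the largest value, 13, making it the main broker — the node through which the most shortest paths run.

C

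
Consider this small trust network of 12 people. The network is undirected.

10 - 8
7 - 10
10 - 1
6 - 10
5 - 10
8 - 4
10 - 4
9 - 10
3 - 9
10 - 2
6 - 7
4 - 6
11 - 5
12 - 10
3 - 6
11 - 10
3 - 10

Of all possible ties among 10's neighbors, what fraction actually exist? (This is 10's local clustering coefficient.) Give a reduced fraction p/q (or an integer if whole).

10's neighbors: 1, 2, 3, 4, 5, 6, 7, 8, 9, 11, and 12 (k = 11).
Possible neighbor pairs: C(11,2) = 55. Edges among them: 3–6, 3–9, 4–6, 4–8, 5–11, 6–7 → e = 6.
Clustering(10) = 6/55.

6/55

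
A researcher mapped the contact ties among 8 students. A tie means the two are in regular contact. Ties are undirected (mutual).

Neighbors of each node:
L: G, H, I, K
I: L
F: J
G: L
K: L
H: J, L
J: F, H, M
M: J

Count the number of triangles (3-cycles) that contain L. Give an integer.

0

L's neighbors are G, H, I, and K, but none of them are tied to each other, so no triangle contains L.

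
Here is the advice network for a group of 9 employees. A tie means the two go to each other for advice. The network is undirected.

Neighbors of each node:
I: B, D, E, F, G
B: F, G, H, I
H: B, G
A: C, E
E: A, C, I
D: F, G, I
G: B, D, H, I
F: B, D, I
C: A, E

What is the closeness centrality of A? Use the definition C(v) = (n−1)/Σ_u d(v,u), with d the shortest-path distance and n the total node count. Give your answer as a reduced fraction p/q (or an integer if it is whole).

2/5

Distances from A: B:3, C:1, D:3, E:1, F:3, G:3, H:4, I:2. Sum = 20.
n = 9, so closeness = 8/20 = 2/5.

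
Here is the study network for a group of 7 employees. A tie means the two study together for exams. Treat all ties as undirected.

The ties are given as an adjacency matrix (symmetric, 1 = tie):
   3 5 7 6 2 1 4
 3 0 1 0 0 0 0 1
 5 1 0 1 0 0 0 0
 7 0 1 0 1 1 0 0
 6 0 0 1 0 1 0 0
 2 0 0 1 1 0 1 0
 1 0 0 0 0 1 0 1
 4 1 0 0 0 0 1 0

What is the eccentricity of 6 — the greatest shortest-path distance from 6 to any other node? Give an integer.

3

Distances from 6: 1:2, 2:1, 3:3, 4:3, 5:2, 7:1.
The largest is 3 (to 3 and 4), so the eccentricity of 6 is 3.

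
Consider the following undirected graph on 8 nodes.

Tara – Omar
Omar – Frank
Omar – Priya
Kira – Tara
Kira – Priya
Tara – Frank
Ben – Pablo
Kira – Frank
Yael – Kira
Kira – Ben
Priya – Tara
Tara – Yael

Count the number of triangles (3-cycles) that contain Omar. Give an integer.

2

Omar's neighbors: Frank, Priya, and Tara.
Neighbor pairs that are themselves tied: Omar–Frank–Tara; Omar–Priya–Tara. Each forms one triangle with Omar, for 2 in total.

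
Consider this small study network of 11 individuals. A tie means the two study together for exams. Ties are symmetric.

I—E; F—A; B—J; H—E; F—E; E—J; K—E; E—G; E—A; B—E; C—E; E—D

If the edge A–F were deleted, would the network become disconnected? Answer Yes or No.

No

Even without that edge, A still reaches F via A – E – F, so the network stays connected. Not a bridge.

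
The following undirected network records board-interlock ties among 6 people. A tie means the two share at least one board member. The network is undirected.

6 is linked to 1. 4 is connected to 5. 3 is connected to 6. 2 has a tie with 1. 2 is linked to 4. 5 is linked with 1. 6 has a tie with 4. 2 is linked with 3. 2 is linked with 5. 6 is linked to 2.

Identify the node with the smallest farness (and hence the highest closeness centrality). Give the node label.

2

Farness (sum of distances to all others) for each node — 1:7, 2:5, 3:8, 4:7, 5:7, 6:6.
The smallest farness is 5, for 2, so 2 has the highest closeness.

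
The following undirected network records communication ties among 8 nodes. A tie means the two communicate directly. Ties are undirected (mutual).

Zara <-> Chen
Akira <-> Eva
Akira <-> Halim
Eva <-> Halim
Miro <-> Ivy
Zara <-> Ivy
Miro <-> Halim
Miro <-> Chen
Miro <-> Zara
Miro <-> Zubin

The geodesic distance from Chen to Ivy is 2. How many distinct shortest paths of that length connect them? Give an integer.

2

The shortest distance is 2. The length-2 paths are: Chen–Miro–Ivy; Chen–Zara–Ivy.
That gives 2 distinct shortest paths.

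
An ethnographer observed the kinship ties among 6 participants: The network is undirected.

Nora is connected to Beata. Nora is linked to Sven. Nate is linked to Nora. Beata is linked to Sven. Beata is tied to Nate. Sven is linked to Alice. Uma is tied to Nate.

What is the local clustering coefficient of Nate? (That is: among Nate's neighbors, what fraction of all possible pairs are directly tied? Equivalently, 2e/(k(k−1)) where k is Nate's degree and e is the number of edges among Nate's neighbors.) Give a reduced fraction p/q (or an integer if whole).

1/3

Nate's neighbors: Beata, Nora, and Uma (k = 3).
Possible neighbor pairs: C(3,2) = 3. Edges among them: Beata–Nora → e = 1.
Clustering(Nate) = 1/3.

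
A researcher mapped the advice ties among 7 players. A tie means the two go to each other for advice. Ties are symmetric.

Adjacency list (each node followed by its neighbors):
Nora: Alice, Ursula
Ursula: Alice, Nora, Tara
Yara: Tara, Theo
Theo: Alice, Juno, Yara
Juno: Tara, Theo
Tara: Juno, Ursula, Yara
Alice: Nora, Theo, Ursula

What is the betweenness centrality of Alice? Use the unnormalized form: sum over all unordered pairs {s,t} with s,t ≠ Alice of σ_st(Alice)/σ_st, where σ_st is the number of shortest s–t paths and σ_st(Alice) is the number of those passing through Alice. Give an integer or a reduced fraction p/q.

3

Pairs whose geodesics pass through Alice — Nora–Juno: 1/2; Nora–Yara: 1/2; Nora–Theo: 1; Ursula–Theo: 1.
All other pairs contribute 0.
Summing the contributions gives betweenness(Alice) = 3.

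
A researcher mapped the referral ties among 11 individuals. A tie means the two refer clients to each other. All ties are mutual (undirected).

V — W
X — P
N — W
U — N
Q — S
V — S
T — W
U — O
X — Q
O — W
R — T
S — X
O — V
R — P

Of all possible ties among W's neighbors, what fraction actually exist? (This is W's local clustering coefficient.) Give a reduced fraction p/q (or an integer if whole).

W's neighbors: N, O, T, and V (k = 4).
Possible neighbor pairs: C(4,2) = 6. Edges among them: O–V → e = 1.
Clustering(W) = 1/6.

1/6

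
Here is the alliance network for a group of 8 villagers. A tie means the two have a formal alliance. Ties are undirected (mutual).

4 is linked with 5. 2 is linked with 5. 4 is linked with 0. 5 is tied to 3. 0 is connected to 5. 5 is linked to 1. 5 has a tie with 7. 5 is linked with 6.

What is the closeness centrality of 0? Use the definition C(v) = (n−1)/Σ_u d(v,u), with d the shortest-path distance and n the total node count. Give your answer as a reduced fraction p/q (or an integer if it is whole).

Distances from 0: 1:2, 2:2, 3:2, 4:1, 5:1, 6:2, 7:2. Sum = 12.
n = 8, so closeness = 7/12.

7/12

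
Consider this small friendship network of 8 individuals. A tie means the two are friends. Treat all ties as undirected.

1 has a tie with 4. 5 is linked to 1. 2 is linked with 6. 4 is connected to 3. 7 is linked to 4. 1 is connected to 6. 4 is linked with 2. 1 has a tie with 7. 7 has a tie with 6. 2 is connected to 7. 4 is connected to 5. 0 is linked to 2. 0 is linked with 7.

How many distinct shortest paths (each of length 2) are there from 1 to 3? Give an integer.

1

The shortest distance is 2, and the only length-2 path is 1–4–3. So there is exactly 1 shortest path.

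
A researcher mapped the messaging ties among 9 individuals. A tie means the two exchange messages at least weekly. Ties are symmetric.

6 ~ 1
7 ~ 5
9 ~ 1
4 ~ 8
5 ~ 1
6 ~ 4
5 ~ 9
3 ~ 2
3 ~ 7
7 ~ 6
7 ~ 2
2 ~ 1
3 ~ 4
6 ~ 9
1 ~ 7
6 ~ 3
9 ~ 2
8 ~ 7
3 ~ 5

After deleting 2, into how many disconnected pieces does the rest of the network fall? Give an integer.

1

2's neighbors (1, 3, 7, and 9) remain reachable from one another through other ties, so the rest of the network stays in one piece.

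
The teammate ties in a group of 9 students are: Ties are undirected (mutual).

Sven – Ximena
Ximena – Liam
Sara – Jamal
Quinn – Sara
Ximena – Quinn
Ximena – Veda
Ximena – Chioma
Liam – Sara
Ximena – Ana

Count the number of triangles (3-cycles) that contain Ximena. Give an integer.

Ximena's neighbors are Ana, Chioma, Liam, Quinn, Sven, and Veda, but none of them are tied to each other, so no triangle contains Ximena.

0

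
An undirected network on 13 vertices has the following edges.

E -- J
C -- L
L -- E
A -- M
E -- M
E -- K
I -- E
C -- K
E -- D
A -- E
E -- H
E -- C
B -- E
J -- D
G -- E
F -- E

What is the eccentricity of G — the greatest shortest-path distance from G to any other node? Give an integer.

Distances from G: A:2, B:2, C:2, D:2, E:1, F:2, H:2, I:2, J:2, K:2, L:2, M:2.
The largest is 2 (to K, A, J, M, C, H, F, B, D, I, and L), so the eccentricity of G is 2.

2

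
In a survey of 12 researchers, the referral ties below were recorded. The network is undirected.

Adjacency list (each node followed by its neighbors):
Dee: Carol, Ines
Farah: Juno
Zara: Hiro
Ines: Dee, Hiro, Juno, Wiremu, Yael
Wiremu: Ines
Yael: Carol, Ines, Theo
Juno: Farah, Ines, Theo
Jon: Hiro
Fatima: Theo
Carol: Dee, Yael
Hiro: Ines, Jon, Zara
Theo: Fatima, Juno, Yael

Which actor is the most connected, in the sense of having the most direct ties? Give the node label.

Degrees — Carol:2, Dee:2, Farah:1, Fatima:1, Hiro:3, Ines:5, Jon:1, Juno:3, Theo:3, Wiremu:1, Yael:3, Zara:1.
The maximum is 5, attained only by Ines.

Ines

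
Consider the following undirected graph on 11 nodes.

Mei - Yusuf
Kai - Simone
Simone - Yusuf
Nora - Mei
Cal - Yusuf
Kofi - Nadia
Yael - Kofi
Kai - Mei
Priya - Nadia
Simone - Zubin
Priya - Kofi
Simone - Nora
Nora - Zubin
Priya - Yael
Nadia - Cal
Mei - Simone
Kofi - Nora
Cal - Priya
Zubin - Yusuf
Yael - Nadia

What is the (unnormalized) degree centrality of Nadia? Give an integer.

4

Nadia is directly tied to Cal, Kofi, Priya, and Yael. That is 4 neighbors, so the degree of Nadia is 4.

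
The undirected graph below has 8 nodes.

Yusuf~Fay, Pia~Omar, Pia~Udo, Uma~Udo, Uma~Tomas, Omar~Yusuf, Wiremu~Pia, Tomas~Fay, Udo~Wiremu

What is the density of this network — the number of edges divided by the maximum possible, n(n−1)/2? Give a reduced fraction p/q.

There are 9 edges and 8 nodes, so the maximum possible is C(8,2) = 28.
Density = 9/28.

9/28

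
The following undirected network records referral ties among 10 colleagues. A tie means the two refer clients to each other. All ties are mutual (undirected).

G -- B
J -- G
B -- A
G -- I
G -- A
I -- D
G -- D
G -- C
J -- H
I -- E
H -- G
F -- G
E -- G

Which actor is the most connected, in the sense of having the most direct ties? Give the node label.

G

Degrees — A:2, B:2, C:1, D:2, E:2, F:1, G:9, H:2, I:3, J:2.
The maximum is 9, attained only by G.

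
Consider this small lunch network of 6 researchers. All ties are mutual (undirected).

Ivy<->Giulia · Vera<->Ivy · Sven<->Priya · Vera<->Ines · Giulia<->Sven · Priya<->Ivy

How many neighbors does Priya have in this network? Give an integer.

Priya is directly tied to Ivy and Sven. That is 2 neighbors, so the degree of Priya is 2.

2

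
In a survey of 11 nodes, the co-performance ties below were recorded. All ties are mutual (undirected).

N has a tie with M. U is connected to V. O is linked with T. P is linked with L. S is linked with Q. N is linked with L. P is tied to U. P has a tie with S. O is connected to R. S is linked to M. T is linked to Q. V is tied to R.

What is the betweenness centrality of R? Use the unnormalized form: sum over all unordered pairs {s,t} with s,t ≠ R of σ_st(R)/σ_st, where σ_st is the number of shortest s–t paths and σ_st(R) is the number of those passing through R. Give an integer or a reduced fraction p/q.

5

Pairs whose geodesics pass through R — L–O: 1/2; P–O: 1/2; U–O: 1; U–T: 1/2; V–O: 1; V–T: 1; V–Q: 1/2.
All other pairs contribute 0.
Summing the contributions gives betweenness(R) = 5.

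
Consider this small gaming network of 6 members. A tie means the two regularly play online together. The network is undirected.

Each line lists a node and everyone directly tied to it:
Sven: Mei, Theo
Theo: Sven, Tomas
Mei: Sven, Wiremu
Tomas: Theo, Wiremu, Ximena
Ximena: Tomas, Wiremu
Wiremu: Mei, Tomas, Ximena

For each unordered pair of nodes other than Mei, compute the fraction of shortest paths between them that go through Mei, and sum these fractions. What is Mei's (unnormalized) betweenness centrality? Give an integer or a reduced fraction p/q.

3/2

Pairs whose geodesics pass through Mei — Sven–Wiremu: 1; Sven–Ximena: 1/2.
All other pairs contribute 0.
Summing the contributions gives betweenness(Mei) = 3/2.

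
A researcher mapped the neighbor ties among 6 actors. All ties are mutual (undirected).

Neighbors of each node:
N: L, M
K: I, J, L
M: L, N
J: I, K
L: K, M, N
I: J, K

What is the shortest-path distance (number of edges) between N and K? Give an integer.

2

One shortest route is N – L – K, which uses 2 edges, and N and K are not directly tied, so nothing shorter exists. So d(N,K) = 2.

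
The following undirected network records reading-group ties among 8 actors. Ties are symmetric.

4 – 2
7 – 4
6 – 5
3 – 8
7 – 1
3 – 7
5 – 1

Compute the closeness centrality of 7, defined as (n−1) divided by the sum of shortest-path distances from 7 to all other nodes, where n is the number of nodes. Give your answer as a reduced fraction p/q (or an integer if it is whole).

Distances from 7: 1:1, 2:2, 3:1, 4:1, 5:2, 6:3, 8:2. Sum = 12.
n = 8, so closeness = 7/12.

7/12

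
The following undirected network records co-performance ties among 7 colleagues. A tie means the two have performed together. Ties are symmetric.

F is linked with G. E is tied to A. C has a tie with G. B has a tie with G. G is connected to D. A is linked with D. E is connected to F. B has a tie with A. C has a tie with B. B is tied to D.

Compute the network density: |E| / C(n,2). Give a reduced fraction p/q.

There are 10 edges and 7 nodes, so the maximum possible is C(7,2) = 21.
Density = 10/21.

10/21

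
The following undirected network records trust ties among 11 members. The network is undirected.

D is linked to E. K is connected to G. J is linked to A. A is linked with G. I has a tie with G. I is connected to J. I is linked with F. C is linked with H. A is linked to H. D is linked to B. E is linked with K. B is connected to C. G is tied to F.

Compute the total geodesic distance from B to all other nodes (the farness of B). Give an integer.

30

Distances from B: A:3, C:1, D:1, E:2, F:5, G:4, H:2, I:5, J:4, K:3.
Sum = 3 + 1 + 1 + 2 + 5 + 4 + 2 + 5 + 4 + 3 = 30.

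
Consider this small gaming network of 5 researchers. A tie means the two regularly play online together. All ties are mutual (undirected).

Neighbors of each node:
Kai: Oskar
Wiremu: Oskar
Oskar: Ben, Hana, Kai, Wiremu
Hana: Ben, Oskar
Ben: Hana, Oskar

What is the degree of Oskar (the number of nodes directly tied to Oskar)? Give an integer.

4

Oskar is directly tied to Ben, Hana, Kai, and Wiremu. That is 4 neighbors, so the degree of Oskar is 4.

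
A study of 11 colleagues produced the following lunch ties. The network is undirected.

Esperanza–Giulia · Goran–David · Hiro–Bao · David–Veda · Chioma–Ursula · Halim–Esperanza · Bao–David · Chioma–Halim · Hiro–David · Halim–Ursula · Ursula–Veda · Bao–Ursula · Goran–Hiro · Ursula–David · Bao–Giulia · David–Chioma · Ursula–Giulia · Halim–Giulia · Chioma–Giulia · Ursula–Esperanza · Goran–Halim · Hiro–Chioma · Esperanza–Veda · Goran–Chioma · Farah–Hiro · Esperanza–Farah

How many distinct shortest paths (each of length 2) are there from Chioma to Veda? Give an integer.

2

The shortest distance is 2. The length-2 paths are: Chioma–David–Veda; Chioma–Ursula–Veda.
That gives 2 distinct shortest paths.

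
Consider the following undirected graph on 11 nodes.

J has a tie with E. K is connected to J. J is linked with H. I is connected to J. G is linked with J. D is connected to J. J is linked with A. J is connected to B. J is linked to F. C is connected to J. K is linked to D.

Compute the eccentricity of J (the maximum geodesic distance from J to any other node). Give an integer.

1

Distances from J: A:1, B:1, C:1, D:1, E:1, F:1, G:1, H:1, I:1, K:1.
The largest is 1 (to D, E, H, F, I, K, A, C, G, and B), so the eccentricity of J is 1.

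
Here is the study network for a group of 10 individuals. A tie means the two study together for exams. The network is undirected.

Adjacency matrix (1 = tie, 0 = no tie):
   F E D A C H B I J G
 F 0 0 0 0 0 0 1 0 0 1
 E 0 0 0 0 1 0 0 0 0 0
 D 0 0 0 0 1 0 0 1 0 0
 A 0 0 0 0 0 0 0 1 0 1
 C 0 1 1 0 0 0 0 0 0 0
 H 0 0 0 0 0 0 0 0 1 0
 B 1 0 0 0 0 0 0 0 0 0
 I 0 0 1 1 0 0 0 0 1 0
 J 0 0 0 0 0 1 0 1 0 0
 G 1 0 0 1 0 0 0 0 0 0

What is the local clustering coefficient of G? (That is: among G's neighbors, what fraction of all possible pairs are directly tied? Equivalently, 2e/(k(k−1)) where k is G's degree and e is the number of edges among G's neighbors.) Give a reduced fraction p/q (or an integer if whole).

0

G's neighbors: A and F (k = 2).
Possible neighbor pairs: C(2,2) = 1. Edges among them: none → e = 0.
Clustering(G) = 0/1.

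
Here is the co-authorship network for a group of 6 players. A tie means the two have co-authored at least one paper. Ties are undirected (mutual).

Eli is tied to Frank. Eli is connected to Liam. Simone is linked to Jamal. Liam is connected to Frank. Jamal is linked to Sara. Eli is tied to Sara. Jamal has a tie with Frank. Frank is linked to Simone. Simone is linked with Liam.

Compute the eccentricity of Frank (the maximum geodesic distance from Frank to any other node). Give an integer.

Distances from Frank: Eli:1, Jamal:1, Liam:1, Sara:2, Simone:1.
The largest is 2 (to Sara), so the eccentricity of Frank is 2.

2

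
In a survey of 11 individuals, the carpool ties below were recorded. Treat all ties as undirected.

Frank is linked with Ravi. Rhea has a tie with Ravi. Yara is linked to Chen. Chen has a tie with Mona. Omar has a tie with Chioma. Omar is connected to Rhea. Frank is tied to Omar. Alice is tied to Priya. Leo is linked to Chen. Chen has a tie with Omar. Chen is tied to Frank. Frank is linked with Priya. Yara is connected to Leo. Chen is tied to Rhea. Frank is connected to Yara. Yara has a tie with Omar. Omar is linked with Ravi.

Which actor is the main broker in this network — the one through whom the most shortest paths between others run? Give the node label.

Frank

Unnormalized betweenness of each node: Alice:0, Chen:73/5, Chioma:0, Frank:527/30, Leo:0, Mona:0, Omar:181/15, Priya:9, Ravi:1, Rhea:13/15, Yara:29/10.
Frank has the largest value, 527/30, making it the main broker — the node through which the most shortest paths run.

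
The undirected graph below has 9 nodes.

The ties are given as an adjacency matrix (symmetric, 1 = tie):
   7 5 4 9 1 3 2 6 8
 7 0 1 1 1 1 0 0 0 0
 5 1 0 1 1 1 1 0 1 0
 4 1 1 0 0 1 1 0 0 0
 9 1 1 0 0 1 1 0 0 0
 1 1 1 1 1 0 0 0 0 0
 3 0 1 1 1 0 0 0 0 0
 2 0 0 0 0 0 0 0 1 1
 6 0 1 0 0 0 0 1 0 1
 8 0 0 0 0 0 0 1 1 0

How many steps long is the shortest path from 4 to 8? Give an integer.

3

One shortest route is 4 – 5 – 6 – 8, which uses 3 edges, and at distance 2 from 4 we only reach {6, 9}, which does not include 8. So d(4,8) = 3.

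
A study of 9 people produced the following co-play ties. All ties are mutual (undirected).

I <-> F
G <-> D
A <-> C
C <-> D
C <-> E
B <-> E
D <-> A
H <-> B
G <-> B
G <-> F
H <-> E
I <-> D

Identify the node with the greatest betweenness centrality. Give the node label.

Unnormalized betweenness of each node: A:0, B:31/6, C:16/3, D:55/6, E:13/3, F:4/3, G:49/6, H:0, I:3/2.
D has the largest value, 55/6, making it the main broker — the node through which the most shortest paths run.

D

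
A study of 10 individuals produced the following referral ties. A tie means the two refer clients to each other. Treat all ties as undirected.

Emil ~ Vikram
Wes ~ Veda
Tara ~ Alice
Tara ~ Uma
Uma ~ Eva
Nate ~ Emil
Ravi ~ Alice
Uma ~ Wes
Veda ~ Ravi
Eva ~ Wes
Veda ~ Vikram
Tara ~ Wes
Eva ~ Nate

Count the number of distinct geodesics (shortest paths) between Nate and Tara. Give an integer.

2

The shortest distance is 3. The length-3 paths are: Nate–Eva–Wes–Tara; Nate–Eva–Uma–Tara.
That gives 2 distinct shortest paths.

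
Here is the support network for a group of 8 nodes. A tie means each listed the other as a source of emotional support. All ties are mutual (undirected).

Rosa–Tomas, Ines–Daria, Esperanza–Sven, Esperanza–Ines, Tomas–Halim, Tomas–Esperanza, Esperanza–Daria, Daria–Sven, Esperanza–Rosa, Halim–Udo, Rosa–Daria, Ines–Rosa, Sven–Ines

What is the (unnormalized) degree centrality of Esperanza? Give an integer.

Esperanza is directly tied to Daria, Ines, Rosa, Sven, and Tomas. That is 5 neighbors, so the degree of Esperanza is 5.

5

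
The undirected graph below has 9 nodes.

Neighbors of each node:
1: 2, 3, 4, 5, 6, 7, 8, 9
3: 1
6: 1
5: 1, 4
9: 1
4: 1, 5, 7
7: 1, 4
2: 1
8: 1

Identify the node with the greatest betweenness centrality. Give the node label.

Unnormalized betweenness of each node: 1:51/2, 2:0, 3:0, 4:1/2, 5:0, 6:0, 7:0, 8:0, 9:0.
1 has the largest value, 51/2, making it the main broker — the node through which the most shortest paths run.

1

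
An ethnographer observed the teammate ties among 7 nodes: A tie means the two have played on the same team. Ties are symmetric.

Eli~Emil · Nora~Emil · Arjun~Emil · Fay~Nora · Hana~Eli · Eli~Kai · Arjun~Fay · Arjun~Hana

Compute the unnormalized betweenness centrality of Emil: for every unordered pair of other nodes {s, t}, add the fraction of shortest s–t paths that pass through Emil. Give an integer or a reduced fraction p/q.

11/2

Pairs whose geodesics pass through Emil — Fay–Kai: 2/3; Fay–Eli: 2/3; Hana–Nora: 2/3; Kai–Arjun: 1/2; Kai–Nora: 1; Arjun–Eli: 1/2; Arjun–Nora: 1/2; Eli–Nora: 1.
All other pairs contribute 0.
Summing the contributions gives betweenness(Emil) = 11/2.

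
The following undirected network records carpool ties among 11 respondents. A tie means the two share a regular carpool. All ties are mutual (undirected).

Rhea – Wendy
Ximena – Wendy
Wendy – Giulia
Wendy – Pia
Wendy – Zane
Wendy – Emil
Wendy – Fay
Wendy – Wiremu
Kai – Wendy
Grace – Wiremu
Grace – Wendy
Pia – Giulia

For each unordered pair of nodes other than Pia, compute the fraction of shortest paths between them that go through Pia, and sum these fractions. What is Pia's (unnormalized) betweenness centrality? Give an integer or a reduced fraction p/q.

0

No shortest path between any pair of other nodes passes through Pia.
Summing the contributions gives betweenness(Pia) = 0.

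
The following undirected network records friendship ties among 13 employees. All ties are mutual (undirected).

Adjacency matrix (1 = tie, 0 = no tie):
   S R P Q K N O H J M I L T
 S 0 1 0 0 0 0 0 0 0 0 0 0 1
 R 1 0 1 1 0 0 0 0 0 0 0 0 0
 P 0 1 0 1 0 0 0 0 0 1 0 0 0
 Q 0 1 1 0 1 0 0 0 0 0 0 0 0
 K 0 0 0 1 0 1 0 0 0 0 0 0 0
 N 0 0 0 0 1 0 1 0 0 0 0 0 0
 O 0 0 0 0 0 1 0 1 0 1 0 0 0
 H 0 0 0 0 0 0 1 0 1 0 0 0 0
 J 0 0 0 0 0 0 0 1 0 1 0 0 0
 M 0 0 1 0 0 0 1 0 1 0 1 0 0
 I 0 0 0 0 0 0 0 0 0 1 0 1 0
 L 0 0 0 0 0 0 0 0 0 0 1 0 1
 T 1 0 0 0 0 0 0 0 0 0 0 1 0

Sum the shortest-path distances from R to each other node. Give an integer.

Distances from R: H:4, I:3, J:3, K:2, L:3, M:2, N:3, O:3, P:1, Q:1, S:1, T:2.
Sum = 4 + 3 + 3 + 2 + 3 + 2 + 3 + 3 + 1 + 1 + 1 + 2 = 28.

28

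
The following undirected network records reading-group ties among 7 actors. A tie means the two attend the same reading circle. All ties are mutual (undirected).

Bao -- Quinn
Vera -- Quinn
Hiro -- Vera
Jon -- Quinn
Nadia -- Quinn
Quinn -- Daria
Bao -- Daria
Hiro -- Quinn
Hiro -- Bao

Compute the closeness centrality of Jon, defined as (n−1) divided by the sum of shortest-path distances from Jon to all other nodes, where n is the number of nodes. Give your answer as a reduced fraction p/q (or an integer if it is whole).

6/11

Distances from Jon: Bao:2, Daria:2, Hiro:2, Nadia:2, Quinn:1, Vera:2. Sum = 11.
n = 7, so closeness = 6/11.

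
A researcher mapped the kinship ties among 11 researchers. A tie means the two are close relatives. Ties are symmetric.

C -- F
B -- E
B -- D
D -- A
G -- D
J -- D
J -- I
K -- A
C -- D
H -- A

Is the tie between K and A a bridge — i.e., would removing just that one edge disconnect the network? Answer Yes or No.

Yes

Without the K–A edge there is no alternate route between K and A, so the network disconnects. It is a bridge.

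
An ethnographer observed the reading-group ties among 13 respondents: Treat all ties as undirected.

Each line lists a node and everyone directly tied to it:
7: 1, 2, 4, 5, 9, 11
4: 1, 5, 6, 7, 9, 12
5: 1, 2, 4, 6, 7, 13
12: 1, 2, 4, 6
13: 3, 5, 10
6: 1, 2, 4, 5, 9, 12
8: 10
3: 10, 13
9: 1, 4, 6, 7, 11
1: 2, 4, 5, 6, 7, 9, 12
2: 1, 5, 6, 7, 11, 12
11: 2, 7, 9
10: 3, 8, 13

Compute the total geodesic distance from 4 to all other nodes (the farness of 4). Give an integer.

Distances from 4: 1:1, 2:2, 3:3, 5:1, 6:1, 7:1, 8:4, 9:1, 10:3, 11:2, 12:1, 13:2.
Sum = 1 + 2 + 3 + 1 + 1 + 1 + 4 + 1 + 3 + 2 + 1 + 2 = 22.

22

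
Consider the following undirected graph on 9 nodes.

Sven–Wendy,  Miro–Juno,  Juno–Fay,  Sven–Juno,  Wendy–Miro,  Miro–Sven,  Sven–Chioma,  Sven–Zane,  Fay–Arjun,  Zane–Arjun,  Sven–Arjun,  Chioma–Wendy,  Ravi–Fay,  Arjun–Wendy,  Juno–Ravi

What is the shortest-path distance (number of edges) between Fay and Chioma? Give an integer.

One shortest route is Fay – Juno – Sven – Chioma, which uses 3 edges, and at distance 2 from Fay we only reach {Miro, Sven, Wendy, Zane}, which does not include Chioma. So d(Fay,Chioma) = 3.

3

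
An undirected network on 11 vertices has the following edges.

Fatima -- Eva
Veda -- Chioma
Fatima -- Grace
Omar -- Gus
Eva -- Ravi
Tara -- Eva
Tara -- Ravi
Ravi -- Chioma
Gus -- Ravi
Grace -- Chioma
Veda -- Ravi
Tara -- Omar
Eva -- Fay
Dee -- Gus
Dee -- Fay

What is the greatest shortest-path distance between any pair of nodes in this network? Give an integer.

4

Eccentricity of each node (its greatest distance to any other): Chioma:3, Dee:4, Eva:2, Fatima:3, Fay:3, Grace:4, Gus:3, Omar:4, Ravi:2, Tara:3, Veda:3.
The maximum eccentricity is 4, realized for instance by the pair Grace–Dee via Grace – Fatima – Eva – Fay – Dee. So the diameter is 4.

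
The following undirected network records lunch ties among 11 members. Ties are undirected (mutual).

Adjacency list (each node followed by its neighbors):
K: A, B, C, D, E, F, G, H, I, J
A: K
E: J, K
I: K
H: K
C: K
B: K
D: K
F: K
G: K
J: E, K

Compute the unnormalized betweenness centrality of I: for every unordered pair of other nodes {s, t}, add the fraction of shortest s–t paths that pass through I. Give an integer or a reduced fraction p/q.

No shortest path between any pair of other nodes passes through I.
Summing the contributions gives betweenness(I) = 0.

0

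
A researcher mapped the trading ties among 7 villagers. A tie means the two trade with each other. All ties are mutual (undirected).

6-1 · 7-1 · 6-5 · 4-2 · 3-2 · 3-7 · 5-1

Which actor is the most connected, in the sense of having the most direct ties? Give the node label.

1

Degrees — 1:3, 2:2, 3:2, 4:1, 5:2, 6:2, 7:2.
The maximum is 3, attained only by 1.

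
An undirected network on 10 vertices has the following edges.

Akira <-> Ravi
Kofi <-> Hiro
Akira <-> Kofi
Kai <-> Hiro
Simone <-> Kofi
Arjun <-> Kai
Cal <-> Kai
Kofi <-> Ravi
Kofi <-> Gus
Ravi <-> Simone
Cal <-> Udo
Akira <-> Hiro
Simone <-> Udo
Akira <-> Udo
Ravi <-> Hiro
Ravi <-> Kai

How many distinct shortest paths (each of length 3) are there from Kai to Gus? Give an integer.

The shortest distance is 3. The length-3 paths are: Kai–Hiro–Kofi–Gus; Kai–Ravi–Kofi–Gus.
That gives 2 distinct shortest paths.

2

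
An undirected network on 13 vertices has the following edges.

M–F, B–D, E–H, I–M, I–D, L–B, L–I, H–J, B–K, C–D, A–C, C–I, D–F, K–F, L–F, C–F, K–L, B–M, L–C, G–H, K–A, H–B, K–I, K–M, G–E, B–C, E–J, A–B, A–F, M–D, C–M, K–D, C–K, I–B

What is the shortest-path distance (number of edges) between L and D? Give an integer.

One shortest route is L – B – D, which uses 2 edges, and L and D are not directly tied, so nothing shorter exists. So d(L,D) = 2.

2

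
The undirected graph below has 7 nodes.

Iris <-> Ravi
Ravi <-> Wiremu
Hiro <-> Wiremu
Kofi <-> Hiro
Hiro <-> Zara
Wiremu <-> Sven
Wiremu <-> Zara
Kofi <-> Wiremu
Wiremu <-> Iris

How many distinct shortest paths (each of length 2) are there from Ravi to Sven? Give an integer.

1

The shortest distance is 2, and the only length-2 path is Ravi–Wiremu–Sven. So there is exactly 1 shortest path.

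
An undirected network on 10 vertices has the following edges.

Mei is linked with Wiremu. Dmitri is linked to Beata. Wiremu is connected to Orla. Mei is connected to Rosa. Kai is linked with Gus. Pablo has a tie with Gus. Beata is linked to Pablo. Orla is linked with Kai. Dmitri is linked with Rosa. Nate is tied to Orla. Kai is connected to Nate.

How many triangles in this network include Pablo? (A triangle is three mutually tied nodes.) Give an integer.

0

Pablo's neighbors are Beata and Gus, but none of them are tied to each other, so no triangle contains Pablo.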